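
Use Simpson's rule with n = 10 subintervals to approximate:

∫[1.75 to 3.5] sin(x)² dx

f(x) = sin(x)²
a = 1.75, b = 3.5, n = 10
h = (b - a)/n = 0.175000

Simpson's rule: (h/3)[f(x₀) + 4f(x₁) + 2f(x₂) + ... + f(xₙ)]

x_0 = 1.7500, f(x_0) = 0.968228, coefficient = 1
x_1 = 1.9250, f(x_1) = 0.879700, coefficient = 4
x_2 = 2.1000, f(x_2) = 0.745130, coefficient = 2
x_3 = 2.2750, f(x_3) = 0.580838, coefficient = 4
x_4 = 2.4500, f(x_4) = 0.406744, coefficient = 2
x_5 = 2.6250, f(x_5) = 0.243957, coefficient = 4
x_6 = 2.8000, f(x_6) = 0.112217, coefficient = 2
x_7 = 2.9750, f(x_7) = 0.027497, coefficient = 4
x_8 = 3.1500, f(x_8) = 0.000071, coefficient = 2
x_9 = 3.3250, f(x_9) = 0.033263, coefficient = 4
x_10 = 3.5000, f(x_10) = 0.123049, coefficient = 1

I ≈ (0.175000/3) × 10.680621 = 0.623036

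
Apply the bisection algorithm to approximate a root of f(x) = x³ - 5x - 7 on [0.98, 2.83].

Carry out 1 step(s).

f(x) = x³ - 5x - 7
Initial interval: [0.98, 2.83]

Iteration 1:
  c_1 = (0.980000 + 2.830000)/2 = 1.905000
  f(c_1) = f(1.905000) = -9.611707
  f(a) × f(c) ≥ 0, new interval: [1.905000, 2.830000]

After 1 iteration(s), the approximation is c_1 = 1.905000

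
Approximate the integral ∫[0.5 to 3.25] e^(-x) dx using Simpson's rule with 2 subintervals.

f(x) = e^(-x)
a = 0.5, b = 3.25, n = 2
h = (b - a)/n = 1.375000

Simpson's rule: (h/3)[f(x₀) + 4f(x₁) + 2f(x₂) + ... + f(xₙ)]

x_0 = 0.5000, f(x_0) = 0.606531, coefficient = 1
x_1 = 1.8750, f(x_1) = 0.153355, coefficient = 4
x_2 = 3.2500, f(x_2) = 0.038774, coefficient = 1

I ≈ (1.375000/3) × 1.258725 = 0.576916
Exact value: 0.567756
Error: 0.009159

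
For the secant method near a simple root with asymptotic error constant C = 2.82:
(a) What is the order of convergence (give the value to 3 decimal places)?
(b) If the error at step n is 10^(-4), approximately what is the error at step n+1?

(a) Secant method has superlinear convergence with order φ = (1+√5)/2 ≈ 1.618.
    This means |e_{n+1}| ≈ C|e_n|^1.618.

(b) With |e_n| = 10^(-4) and C = 2.82:
    |e_{n+1}| ≈ 2.82 × (10^(-4))^1.618 = 2.82 × 10^(-6.47)

(a) ≈ 1.618 (golden ratio); (b) |e_{n+1}| ≈ 9.509e-07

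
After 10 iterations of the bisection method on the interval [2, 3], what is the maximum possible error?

Bisection error bound: |error| ≤ (b-a)/2^n
|error| ≤ (3 - 2)/2^10 = 1/2^10
|error| ≤ 0.0009765625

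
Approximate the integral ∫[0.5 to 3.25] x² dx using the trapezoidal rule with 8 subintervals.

f(x) = x²
a = 0.5, b = 3.25, n = 8
h = (b - a)/n = 0.343750

Trapezoidal rule: (h/2)[f(x₀) + 2f(x₁) + 2f(x₂) + ... + f(xₙ)]

x_0 = 0.5000, f(x_0) = 0.250000, coefficient = 1
x_1 = 0.8438, f(x_1) = 0.711914, coefficient = 2
x_2 = 1.1875, f(x_2) = 1.410156, coefficient = 2
x_3 = 1.5312, f(x_3) = 2.344727, coefficient = 2
x_4 = 1.8750, f(x_4) = 3.515625, coefficient = 2
x_5 = 2.2188, f(x_5) = 4.922852, coefficient = 2
x_6 = 2.5625, f(x_6) = 6.566406, coefficient = 2
x_7 = 2.9062, f(x_7) = 8.446289, coefficient = 2
x_8 = 3.2500, f(x_8) = 10.562500, coefficient = 1

I ≈ (0.343750/2) × 66.648438 = 11.455200
Exact value: 11.401042
Error: 0.054159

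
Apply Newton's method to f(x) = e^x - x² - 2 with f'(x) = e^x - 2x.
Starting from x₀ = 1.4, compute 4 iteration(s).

f(x) = e^x - x² - 2
f'(x) = e^x - 2x
x₀ = 1.4

Newton-Raphson formula: x_{n+1} = x_n - f(x_n)/f'(x_n)

Iteration 1:
  f(1.400000) = 0.095200
  f'(1.400000) = 1.255200
  x_1 = 1.400000 - 0.095200/1.255200 = 1.324156
Iteration 2:
  f(1.324156) = 0.005622
  f'(1.324156) = 1.110699
  x_2 = 1.324156 - 0.005622/1.110699 = 1.319094
Iteration 3:
  f(1.319094) = 0.000022
  f'(1.319094) = 1.101843
  x_3 = 1.319094 - 0.000022/1.101843 = 1.319074
Iteration 4:
  f(1.319074) = 0.000000
  f'(1.319074) = 1.101808
  x_4 = 1.319074 - 0.000000/1.101808 = 1.319074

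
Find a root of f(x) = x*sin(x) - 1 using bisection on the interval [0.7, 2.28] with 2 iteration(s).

f(x) = x*sin(x) - 1
Initial interval: [0.7, 2.28]

Iteration 1:
  c_1 = (0.700000 + 2.280000)/2 = 1.490000
  f(c_1) = f(1.490000) = 0.485139
  f(a) × f(c) < 0, new interval: [0.700000, 1.490000]
Iteration 2:
  c_2 = (0.700000 + 1.490000)/2 = 1.095000
  f(c_2) = f(1.095000) = -0.026624
  f(a) × f(c) ≥ 0, new interval: [1.095000, 1.490000]

After 2 iteration(s), the approximation is c_2 = 1.095000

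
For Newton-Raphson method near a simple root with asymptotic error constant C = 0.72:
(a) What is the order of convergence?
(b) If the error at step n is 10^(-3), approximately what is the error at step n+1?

(a) Newton-Raphson has quadratic (order 2) convergence near simple roots.
    This means |e_{n+1}| ≈ C|e_n|².

(b) With |e_n| = 10^(-3) and C = 0.72:
    |e_{n+1}| ≈ 0.72 × (10^(-3))² = 0.72 × 10^(-6)

(a) 2 (quadratic); (b) |e_{n+1}| ≈ 7.200e-07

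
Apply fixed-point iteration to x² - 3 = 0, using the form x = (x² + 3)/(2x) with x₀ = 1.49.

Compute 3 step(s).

Equation: x² - 3 = 0
Fixed-point form: x = (x² + 3)/(2x)
x₀ = 1.49

x_1 = g(1.490000) = 1.751711
x_2 = g(1.751711) = 1.732161
x_3 = g(1.732161) = 1.732051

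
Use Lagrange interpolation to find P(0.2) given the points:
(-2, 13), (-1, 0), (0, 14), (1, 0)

Lagrange interpolation formula:
P(x) = Σ yᵢ × Lᵢ(x)
where Lᵢ(x) = Π_{j≠i} (x - xⱼ)/(xᵢ - xⱼ)

L_0(0.2) = (0.2 - (-1))/(-2 - (-1)) × (0.2 - 0)/(-2 - 0) × (0.2 - 1)/(-2 - 1) = 0.032000
L_1(0.2) = (0.2 - (-2))/(-1 - (-2)) × (0.2 - 0)/(-1 - 0) × (0.2 - 1)/(-1 - 1) = -0.176000
L_2(0.2) = (0.2 - (-2))/(0 - (-2)) × (0.2 - (-1))/(0 - (-1)) × (0.2 - 1)/(0 - 1) = 1.056000
L_3(0.2) = (0.2 - (-2))/(1 - (-2)) × (0.2 - (-1))/(1 - (-1)) × (0.2 - 0)/(1 - 0) = 0.088000

P(0.2) = 13×L_0(0.2) + 0×L_1(0.2) + 14×L_2(0.2) + 0×L_3(0.2)
P(0.2) = 15.200000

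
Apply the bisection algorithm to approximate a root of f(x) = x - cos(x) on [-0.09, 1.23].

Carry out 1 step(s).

f(x) = x - cos(x)
Initial interval: [-0.09, 1.23]

Iteration 1:
  c_1 = (-0.090000 + 1.230000)/2 = 0.570000
  f(c_1) = f(0.570000) = -0.271901
  f(a) × f(c) ≥ 0, new interval: [0.570000, 1.230000]

After 1 iteration(s), the approximation is c_1 = 0.570000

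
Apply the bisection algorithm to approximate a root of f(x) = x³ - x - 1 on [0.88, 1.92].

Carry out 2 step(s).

f(x) = x³ - x - 1
Initial interval: [0.88, 1.92]

Iteration 1:
  c_1 = (0.880000 + 1.920000)/2 = 1.400000
  f(c_1) = f(1.400000) = 0.344000
  f(a) × f(c) < 0, new interval: [0.880000, 1.400000]
Iteration 2:
  c_2 = (0.880000 + 1.400000)/2 = 1.140000
  f(c_2) = f(1.140000) = -0.658456
  f(a) × f(c) ≥ 0, new interval: [1.140000, 1.400000]

After 2 iteration(s), the approximation is c_2 = 1.140000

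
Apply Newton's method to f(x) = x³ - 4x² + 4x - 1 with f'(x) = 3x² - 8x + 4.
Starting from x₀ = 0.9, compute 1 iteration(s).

f(x) = x³ - 4x² + 4x - 1
f'(x) = 3x² - 8x + 4
x₀ = 0.9

Newton-Raphson formula: x_{n+1} = x_n - f(x_n)/f'(x_n)

Iteration 1:
  f(0.900000) = 0.089000
  f'(0.900000) = -0.770000
  x_1 = 0.900000 - 0.089000/(-0.770000) = 1.015584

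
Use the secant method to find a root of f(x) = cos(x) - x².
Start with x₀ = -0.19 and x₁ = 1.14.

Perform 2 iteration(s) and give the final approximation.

f(x) = cos(x) - x²
x₀ = -0.19, x₁ = 1.14

Secant formula: x_{n+1} = x_n - f(x_n)(x_n - x_{n-1})/(f(x_n) - f(x_{n-1}))

Iteration 1:
  f(-0.190000) = 0.945904
  f(1.140000) = -0.882005
  x_2 = 1.140000 - (-0.882005)×(1.140000 - (-0.190000))/(-0.882005 - 0.945904)
       = 0.498247
Iteration 2:
  f(1.140000) = -0.882005
  f(0.498247) = 0.630172
  x_3 = 0.498247 - 0.630172×(0.498247 - 1.140000)/(0.630172 - (-0.882005))
       = 0.765685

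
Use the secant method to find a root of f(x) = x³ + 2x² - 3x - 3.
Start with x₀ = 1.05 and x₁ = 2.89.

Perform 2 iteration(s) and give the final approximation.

f(x) = x³ + 2x² - 3x - 3
x₀ = 1.05, x₁ = 2.89

Secant formula: x_{n+1} = x_n - f(x_n)(x_n - x_{n-1})/(f(x_n) - f(x_{n-1}))

Iteration 1:
  f(1.050000) = -2.787375
  f(2.890000) = 29.171769
  x_2 = 2.890000 - 29.171769×(2.890000 - 1.050000)/(29.171769 - (-2.787375))
       = 1.210479
Iteration 2:
  f(2.890000) = 29.171769
  f(1.210479) = -1.927253
  x_3 = 1.210479 - (-1.927253)×(1.210479 - 2.890000)/(-1.927253 - 29.171769)
       = 1.314561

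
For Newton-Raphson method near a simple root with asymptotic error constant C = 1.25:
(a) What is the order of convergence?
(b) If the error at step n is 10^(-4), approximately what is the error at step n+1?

(a) Newton-Raphson has quadratic (order 2) convergence near simple roots.
    This means |e_{n+1}| ≈ C|e_n|².

(b) With |e_n| = 10^(-4) and C = 1.25:
    |e_{n+1}| ≈ 1.25 × (10^(-4))² = 1.25 × 10^(-8)

(a) 2 (quadratic); (b) |e_{n+1}| ≈ 1.250e-08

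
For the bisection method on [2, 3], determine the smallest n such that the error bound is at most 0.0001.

We need (b-a)/2^n ≤ 0.0001
(3 - 2)/2^n ≤ 0.0001
1/2^n ≤ 0.0001
2^n ≥ 10000
n ≥ log₂(10000) = 13.29
n ≥ 14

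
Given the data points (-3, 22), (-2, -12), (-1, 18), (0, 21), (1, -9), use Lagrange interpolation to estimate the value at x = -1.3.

Lagrange interpolation formula:
P(x) = Σ yᵢ × Lᵢ(x)
where Lᵢ(x) = Π_{j≠i} (x - xⱼ)/(xᵢ - xⱼ)

L_0(-1.3) = (-1.3 - (-2))/(-3 - (-2)) × (-1.3 - (-1))/(-3 - (-1)) × (-1.3 - 0)/(-3 - 0) × (-1.3 - 1)/(-3 - 1) = -0.026163
L_1(-1.3) = (-1.3 - (-3))/(-2 - (-3)) × (-1.3 - (-1))/(-2 - (-1)) × (-1.3 - 0)/(-2 - 0) × (-1.3 - 1)/(-2 - 1) = 0.254150
L_2(-1.3) = (-1.3 - (-3))/(-1 - (-3)) × (-1.3 - (-2))/(-1 - (-2)) × (-1.3 - 0)/(-1 - 0) × (-1.3 - 1)/(-1 - 1) = 0.889525
L_3(-1.3) = (-1.3 - (-3))/(0 - (-3)) × (-1.3 - (-2))/(0 - (-2)) × (-1.3 - (-1))/(0 - (-1)) × (-1.3 - 1)/(0 - 1) = -0.136850
L_4(-1.3) = (-1.3 - (-3))/(1 - (-3)) × (-1.3 - (-2))/(1 - (-2)) × (-1.3 - (-1))/(1 - (-1)) × (-1.3 - 0)/(1 - 0) = 0.019338

P(-1.3) = 22×L_0(-1.3) + (-12)×L_1(-1.3) + 18×L_2(-1.3) + 21×L_3(-1.3) + (-9)×L_4(-1.3)
P(-1.3) = 9.338187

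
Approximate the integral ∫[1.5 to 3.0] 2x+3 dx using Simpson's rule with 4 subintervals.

f(x) = 2x+3
a = 1.5, b = 3.0, n = 4
h = (b - a)/n = 0.375000

Simpson's rule: (h/3)[f(x₀) + 4f(x₁) + 2f(x₂) + ... + f(xₙ)]

x_0 = 1.5000, f(x_0) = 6.000000, coefficient = 1
x_1 = 1.8750, f(x_1) = 6.750000, coefficient = 4
x_2 = 2.2500, f(x_2) = 7.500000, coefficient = 2
x_3 = 2.6250, f(x_3) = 8.250000, coefficient = 4
x_4 = 3.0000, f(x_4) = 9.000000, coefficient = 1

I ≈ (0.375000/3) × 90.000000 = 11.250000
Exact value: 11.250000
Error: 0.000000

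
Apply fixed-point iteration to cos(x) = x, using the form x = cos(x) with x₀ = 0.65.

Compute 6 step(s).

Equation: cos(x) = x
Fixed-point form: x = cos(x)
x₀ = 0.65

x_1 = g(0.650000) = 0.796084
x_2 = g(0.796084) = 0.699511
x_3 = g(0.699511) = 0.765157
x_4 = g(0.765157) = 0.721273
x_5 = g(0.721273) = 0.750965
x_6 = g(0.750965) = 0.731030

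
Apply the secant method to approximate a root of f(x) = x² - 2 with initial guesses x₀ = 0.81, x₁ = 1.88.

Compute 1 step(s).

f(x) = x² - 2
x₀ = 0.81, x₁ = 1.88

Secant formula: x_{n+1} = x_n - f(x_n)(x_n - x_{n-1})/(f(x_n) - f(x_{n-1}))

Iteration 1:
  f(0.810000) = -1.343900
  f(1.880000) = 1.534400
  x_2 = 1.880000 - 1.534400×(1.880000 - 0.810000)/(1.534400 - (-1.343900))
       = 1.309591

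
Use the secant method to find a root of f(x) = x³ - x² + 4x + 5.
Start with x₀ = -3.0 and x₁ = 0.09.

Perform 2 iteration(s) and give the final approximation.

f(x) = x³ - x² + 4x + 5
x₀ = -3.0, x₁ = 0.09

Secant formula: x_{n+1} = x_n - f(x_n)(x_n - x_{n-1})/(f(x_n) - f(x_{n-1}))

Iteration 1:
  f(-3.000000) = -43.000000
  f(0.090000) = 5.352629
  x_2 = 0.090000 - 5.352629×(0.090000 - (-3.000000))/(5.352629 - (-43.000000))
       = -0.252063
Iteration 2:
  f(0.090000) = 5.352629
  f(-0.252063) = 3.912199
  x_3 = -0.252063 - 3.912199×(-0.252063 - 0.090000)/(3.912199 - 5.352629)
       = -1.181103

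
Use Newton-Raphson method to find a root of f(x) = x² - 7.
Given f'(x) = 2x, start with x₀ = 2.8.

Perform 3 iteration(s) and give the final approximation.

f(x) = x² - 7
f'(x) = 2x
x₀ = 2.8

Newton-Raphson formula: x_{n+1} = x_n - f(x_n)/f'(x_n)

Iteration 1:
  f(2.800000) = 0.840000
  f'(2.800000) = 5.600000
  x_1 = 2.800000 - 0.840000/5.600000 = 2.650000
Iteration 2:
  f(2.650000) = 0.022500
  f'(2.650000) = 5.300000
  x_2 = 2.650000 - 0.022500/5.300000 = 2.645755
Iteration 3:
  f(2.645755) = 0.000018
  f'(2.645755) = 5.291509
  x_3 = 2.645755 - 0.000018/5.291509 = 2.645751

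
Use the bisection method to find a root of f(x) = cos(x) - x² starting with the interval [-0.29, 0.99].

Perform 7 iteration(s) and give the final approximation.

f(x) = cos(x) - x²
Initial interval: [-0.29, 0.99]

Iteration 1:
  c_1 = (-0.290000 + 0.990000)/2 = 0.350000
  f(c_1) = f(0.350000) = 0.816873
  f(a) × f(c) ≥ 0, new interval: [0.350000, 0.990000]
Iteration 2:
  c_2 = (0.350000 + 0.990000)/2 = 0.670000
  f(c_2) = f(0.670000) = 0.334922
  f(a) × f(c) ≥ 0, new interval: [0.670000, 0.990000]
Iteration 3:
  c_3 = (0.670000 + 0.990000)/2 = 0.830000
  f(c_3) = f(0.830000) = -0.014024
  f(a) × f(c) < 0, new interval: [0.670000, 0.830000]
Iteration 4:
  c_4 = (0.670000 + 0.830000)/2 = 0.750000
  f(c_4) = f(0.750000) = 0.169189
  f(a) × f(c) ≥ 0, new interval: [0.750000, 0.830000]
Iteration 5:
  c_5 = (0.750000 + 0.830000)/2 = 0.790000
  f(c_5) = f(0.790000) = 0.079745
  f(a) × f(c) ≥ 0, new interval: [0.790000, 0.830000]
Iteration 6:
  c_6 = (0.790000 + 0.830000)/2 = 0.810000
  f(c_6) = f(0.810000) = 0.033398
  f(a) × f(c) ≥ 0, new interval: [0.810000, 0.830000]
Iteration 7:
  c_7 = (0.810000 + 0.830000)/2 = 0.820000
  f(c_7) = f(0.820000) = 0.009821
  f(a) × f(c) ≥ 0, new interval: [0.820000, 0.830000]

After 7 iteration(s), the approximation is c_7 = 0.820000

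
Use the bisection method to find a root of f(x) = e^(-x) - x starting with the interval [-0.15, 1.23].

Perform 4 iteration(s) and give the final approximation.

f(x) = e^(-x) - x
Initial interval: [-0.15, 1.23]

Iteration 1:
  c_1 = (-0.150000 + 1.230000)/2 = 0.540000
  f(c_1) = f(0.540000) = 0.042748
  f(a) × f(c) ≥ 0, new interval: [0.540000, 1.230000]
Iteration 2:
  c_2 = (0.540000 + 1.230000)/2 = 0.885000
  f(c_2) = f(0.885000) = -0.472286
  f(a) × f(c) < 0, new interval: [0.540000, 0.885000]
Iteration 3:
  c_3 = (0.540000 + 0.885000)/2 = 0.712500
  f(c_3) = f(0.712500) = -0.222083
  f(a) × f(c) < 0, new interval: [0.540000, 0.712500]
Iteration 4:
  c_4 = (0.540000 + 0.712500)/2 = 0.626250
  f(c_4) = f(0.626250) = -0.091657
  f(a) × f(c) < 0, new interval: [0.540000, 0.626250]

After 4 iteration(s), the approximation is c_4 = 0.626250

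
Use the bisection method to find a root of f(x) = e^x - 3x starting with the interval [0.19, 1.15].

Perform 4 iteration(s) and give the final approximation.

f(x) = e^x - 3x
Initial interval: [0.19, 1.15]

Iteration 1:
  c_1 = (0.190000 + 1.150000)/2 = 0.670000
  f(c_1) = f(0.670000) = -0.055763
  f(a) × f(c) < 0, new interval: [0.190000, 0.670000]
Iteration 2:
  c_2 = (0.190000 + 0.670000)/2 = 0.430000
  f(c_2) = f(0.430000) = 0.247258
  f(a) × f(c) ≥ 0, new interval: [0.430000, 0.670000]
Iteration 3:
  c_3 = (0.430000 + 0.670000)/2 = 0.550000
  f(c_3) = f(0.550000) = 0.083253
  f(a) × f(c) ≥ 0, new interval: [0.550000, 0.670000]
Iteration 4:
  c_4 = (0.550000 + 0.670000)/2 = 0.610000
  f(c_4) = f(0.610000) = 0.010431
  f(a) × f(c) ≥ 0, new interval: [0.610000, 0.670000]

After 4 iteration(s), the approximation is c_4 = 0.610000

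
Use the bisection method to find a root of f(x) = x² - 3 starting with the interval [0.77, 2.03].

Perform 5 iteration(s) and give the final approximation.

f(x) = x² - 3
Initial interval: [0.77, 2.03]

Iteration 1:
  c_1 = (0.770000 + 2.030000)/2 = 1.400000
  f(c_1) = f(1.400000) = -1.040000
  f(a) × f(c) ≥ 0, new interval: [1.400000, 2.030000]
Iteration 2:
  c_2 = (1.400000 + 2.030000)/2 = 1.715000
  f(c_2) = f(1.715000) = -0.058775
  f(a) × f(c) ≥ 0, new interval: [1.715000, 2.030000]
Iteration 3:
  c_3 = (1.715000 + 2.030000)/2 = 1.872500
  f(c_3) = f(1.872500) = 0.506256
  f(a) × f(c) < 0, new interval: [1.715000, 1.872500]
Iteration 4:
  c_4 = (1.715000 + 1.872500)/2 = 1.793750
  f(c_4) = f(1.793750) = 0.217539
  f(a) × f(c) < 0, new interval: [1.715000, 1.793750]
Iteration 5:
  c_5 = (1.715000 + 1.793750)/2 = 1.754375
  f(c_5) = f(1.754375) = 0.077832
  f(a) × f(c) < 0, new interval: [1.715000, 1.754375]

After 5 iteration(s), the approximation is c_5 = 1.754375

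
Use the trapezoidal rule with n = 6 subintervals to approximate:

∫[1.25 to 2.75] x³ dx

f(x) = x³
a = 1.25, b = 2.75, n = 6
h = (b - a)/n = 0.250000

Trapezoidal rule: (h/2)[f(x₀) + 2f(x₁) + 2f(x₂) + ... + f(xₙ)]

x_0 = 1.2500, f(x_0) = 1.953125, coefficient = 1
x_1 = 1.5000, f(x_1) = 3.375000, coefficient = 2
x_2 = 1.7500, f(x_2) = 5.359375, coefficient = 2
x_3 = 2.0000, f(x_3) = 8.000000, coefficient = 2
x_4 = 2.2500, f(x_4) = 11.390625, coefficient = 2
x_5 = 2.5000, f(x_5) = 15.625000, coefficient = 2
x_6 = 2.7500, f(x_6) = 20.796875, coefficient = 1

I ≈ (0.250000/2) × 110.250000 = 13.781250
Exact value: 13.687500
Error: 0.093750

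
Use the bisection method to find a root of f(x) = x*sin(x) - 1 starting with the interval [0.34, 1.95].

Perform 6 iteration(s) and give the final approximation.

f(x) = x*sin(x) - 1
Initial interval: [0.34, 1.95]

Iteration 1:
  c_1 = (0.340000 + 1.950000)/2 = 1.145000
  f(c_1) = f(1.145000) = 0.042763
  f(a) × f(c) < 0, new interval: [0.340000, 1.145000]
Iteration 2:
  c_2 = (0.340000 + 1.145000)/2 = 0.742500
  f(c_2) = f(0.742500) = -0.497972
  f(a) × f(c) ≥ 0, new interval: [0.742500, 1.145000]
Iteration 3:
  c_3 = (0.742500 + 1.145000)/2 = 0.943750
  f(c_3) = f(0.943750) = -0.235785
  f(a) × f(c) ≥ 0, new interval: [0.943750, 1.145000]
Iteration 4:
  c_4 = (0.943750 + 1.145000)/2 = 1.044375
  f(c_4) = f(1.044375) = -0.097022
  f(a) × f(c) ≥ 0, new interval: [1.044375, 1.145000]
Iteration 5:
  c_5 = (1.044375 + 1.145000)/2 = 1.094688
  f(c_5) = f(1.094688) = -0.027058
  f(a) × f(c) ≥ 0, new interval: [1.094688, 1.145000]
Iteration 6:
  c_6 = (1.094688 + 1.145000)/2 = 1.119844
  f(c_6) = f(1.119844) = 0.007896
  f(a) × f(c) < 0, new interval: [1.094688, 1.119844]

After 6 iteration(s), the approximation is c_6 = 1.119844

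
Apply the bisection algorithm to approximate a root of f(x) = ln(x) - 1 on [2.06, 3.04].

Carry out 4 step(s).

f(x) = ln(x) - 1
Initial interval: [2.06, 3.04]

Iteration 1:
  c_1 = (2.060000 + 3.040000)/2 = 2.550000
  f(c_1) = f(2.550000) = -0.063907
  f(a) × f(c) ≥ 0, new interval: [2.550000, 3.040000]
Iteration 2:
  c_2 = (2.550000 + 3.040000)/2 = 2.795000
  f(c_2) = f(2.795000) = 0.027832
  f(a) × f(c) < 0, new interval: [2.550000, 2.795000]
Iteration 3:
  c_3 = (2.550000 + 2.795000)/2 = 2.672500
  f(c_3) = f(2.672500) = -0.016986
  f(a) × f(c) ≥ 0, new interval: [2.672500, 2.795000]
Iteration 4:
  c_4 = (2.672500 + 2.795000)/2 = 2.733750
  f(c_4) = f(2.733750) = 0.005674
  f(a) × f(c) < 0, new interval: [2.672500, 2.733750]

After 4 iteration(s), the approximation is c_4 = 2.733750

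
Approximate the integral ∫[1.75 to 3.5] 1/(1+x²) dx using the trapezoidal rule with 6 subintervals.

f(x) = 1/(1+x²)
a = 1.75, b = 3.5, n = 6
h = (b - a)/n = 0.291667

Trapezoidal rule: (h/2)[f(x₀) + 2f(x₁) + 2f(x₂) + ... + f(xₙ)]

x_0 = 1.7500, f(x_0) = 0.246154, coefficient = 1
x_1 = 2.0417, f(x_1) = 0.193483, coefficient = 2
x_2 = 2.3333, f(x_2) = 0.155172, coefficient = 2
x_3 = 2.6250, f(x_3) = 0.126733, coefficient = 2
x_4 = 2.9167, f(x_4) = 0.105186, coefficient = 2
x_5 = 3.2083, f(x_5) = 0.088547, coefficient = 2
x_6 = 3.5000, f(x_6) = 0.075472, coefficient = 1

I ≈ (0.291667/2) × 1.659870 = 0.242064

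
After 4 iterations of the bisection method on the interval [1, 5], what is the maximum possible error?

Bisection error bound: |error| ≤ (b-a)/2^n
|error| ≤ (5 - 1)/2^4 = 4/2^4
|error| ≤ 0.2500000000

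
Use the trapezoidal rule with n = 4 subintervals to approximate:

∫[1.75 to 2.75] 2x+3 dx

f(x) = 2x+3
a = 1.75, b = 2.75, n = 4
h = (b - a)/n = 0.250000

Trapezoidal rule: (h/2)[f(x₀) + 2f(x₁) + 2f(x₂) + ... + f(xₙ)]

x_0 = 1.7500, f(x_0) = 6.500000, coefficient = 1
x_1 = 2.0000, f(x_1) = 7.000000, coefficient = 2
x_2 = 2.2500, f(x_2) = 7.500000, coefficient = 2
x_3 = 2.5000, f(x_3) = 8.000000, coefficient = 2
x_4 = 2.7500, f(x_4) = 8.500000, coefficient = 1

I ≈ (0.250000/2) × 60.000000 = 7.500000
Exact value: 7.500000
Error: 0.000000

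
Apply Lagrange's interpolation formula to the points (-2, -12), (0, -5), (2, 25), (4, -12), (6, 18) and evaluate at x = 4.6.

Lagrange interpolation formula:
P(x) = Σ yᵢ × Lᵢ(x)
where Lᵢ(x) = Π_{j≠i} (x - xⱼ)/(xᵢ - xⱼ)

L_0(4.6) = (4.6 - 0)/(-2 - 0) × (4.6 - 2)/(-2 - 2) × (4.6 - 4)/(-2 - 4) × (4.6 - 6)/(-2 - 6) = -0.026162
L_1(4.6) = (4.6 - (-2))/(0 - (-2)) × (4.6 - 2)/(0 - 2) × (4.6 - 4)/(0 - 4) × (4.6 - 6)/(0 - 6) = 0.150150
L_2(4.6) = (4.6 - (-2))/(2 - (-2)) × (4.6 - 0)/(2 - 0) × (4.6 - 4)/(2 - 4) × (4.6 - 6)/(2 - 6) = -0.398475
L_3(4.6) = (4.6 - (-2))/(4 - (-2)) × (4.6 - 0)/(4 - 0) × (4.6 - 2)/(4 - 2) × (4.6 - 6)/(4 - 6) = 1.151150
L_4(4.6) = (4.6 - (-2))/(6 - (-2)) × (4.6 - 0)/(6 - 0) × (4.6 - 2)/(6 - 2) × (4.6 - 4)/(6 - 4) = 0.123337

P(4.6) = (-12)×L_0(4.6) + (-5)×L_1(4.6) + 25×L_2(4.6) + (-12)×L_3(4.6) + 18×L_4(4.6)
P(4.6) = -21.992400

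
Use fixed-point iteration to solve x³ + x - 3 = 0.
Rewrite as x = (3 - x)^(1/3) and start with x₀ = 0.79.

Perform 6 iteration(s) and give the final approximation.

Equation: x³ + x - 3 = 0
Fixed-point form: x = (3 - x)^(1/3)
x₀ = 0.79

x_1 = g(0.790000) = 1.302559
x_2 = g(1.302559) = 1.192884
x_3 = g(1.192884) = 1.218041
x_4 = g(1.218041) = 1.212363
x_5 = g(1.212363) = 1.213649
x_6 = g(1.213649) = 1.213358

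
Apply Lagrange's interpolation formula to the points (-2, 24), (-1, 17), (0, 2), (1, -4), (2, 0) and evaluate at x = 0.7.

Lagrange interpolation formula:
P(x) = Σ yᵢ × Lᵢ(x)
where Lᵢ(x) = Π_{j≠i} (x - xⱼ)/(xᵢ - xⱼ)

L_0(0.7) = (0.7 - (-1))/(-2 - (-1)) × (0.7 - 0)/(-2 - 0) × (0.7 - 1)/(-2 - 1) × (0.7 - 2)/(-2 - 2) = 0.019338
L_1(0.7) = (0.7 - (-2))/(-1 - (-2)) × (0.7 - 0)/(-1 - 0) × (0.7 - 1)/(-1 - 1) × (0.7 - 2)/(-1 - 2) = -0.122850
L_2(0.7) = (0.7 - (-2))/(0 - (-2)) × (0.7 - (-1))/(0 - (-1)) × (0.7 - 1)/(0 - 1) × (0.7 - 2)/(0 - 2) = 0.447525
L_3(0.7) = (0.7 - (-2))/(1 - (-2)) × (0.7 - (-1))/(1 - (-1)) × (0.7 - 0)/(1 - 0) × (0.7 - 2)/(1 - 2) = 0.696150
L_4(0.7) = (0.7 - (-2))/(2 - (-2)) × (0.7 - (-1))/(2 - (-1)) × (0.7 - 0)/(2 - 0) × (0.7 - 1)/(2 - 1) = -0.040163

P(0.7) = 24×L_0(0.7) + 17×L_1(0.7) + 2×L_2(0.7) + (-4)×L_3(0.7) + 0×L_4(0.7)
P(0.7) = -3.513900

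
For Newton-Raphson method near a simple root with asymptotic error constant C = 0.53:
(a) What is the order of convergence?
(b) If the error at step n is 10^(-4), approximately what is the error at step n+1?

(a) Newton-Raphson has quadratic (order 2) convergence near simple roots.
    This means |e_{n+1}| ≈ C|e_n|².

(b) With |e_n| = 10^(-4) and C = 0.53:
    |e_{n+1}| ≈ 0.53 × (10^(-4))² = 0.53 × 10^(-8)

(a) 2 (quadratic); (b) |e_{n+1}| ≈ 5.300e-09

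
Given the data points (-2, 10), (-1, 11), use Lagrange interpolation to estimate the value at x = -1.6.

Lagrange interpolation formula:
P(x) = Σ yᵢ × Lᵢ(x)
where Lᵢ(x) = Π_{j≠i} (x - xⱼ)/(xᵢ - xⱼ)

L_0(-1.6) = (-1.6 - (-1))/(-2 - (-1)) = 0.600000
L_1(-1.6) = (-1.6 - (-2))/(-1 - (-2)) = 0.400000

P(-1.6) = 10×L_0(-1.6) + 11×L_1(-1.6)
P(-1.6) = 10.400000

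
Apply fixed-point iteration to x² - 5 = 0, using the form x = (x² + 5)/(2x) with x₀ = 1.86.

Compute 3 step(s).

Equation: x² - 5 = 0
Fixed-point form: x = (x² + 5)/(2x)
x₀ = 1.86

x_1 = g(1.860000) = 2.274086
x_2 = g(2.274086) = 2.236386
x_3 = g(2.236386) = 2.236068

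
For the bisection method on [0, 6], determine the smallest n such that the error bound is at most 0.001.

We need (b-a)/2^n ≤ 0.001
(6 - 0)/2^n ≤ 0.001
6/2^n ≤ 0.001
2^n ≥ 6000
n ≥ log₂(6000) = 12.55
n ≥ 13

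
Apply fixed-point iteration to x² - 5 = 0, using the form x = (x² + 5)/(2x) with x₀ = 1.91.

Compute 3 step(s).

Equation: x² - 5 = 0
Fixed-point form: x = (x² + 5)/(2x)
x₀ = 1.91

x_1 = g(1.910000) = 2.263901
x_2 = g(2.263901) = 2.236239
x_3 = g(2.236239) = 2.236068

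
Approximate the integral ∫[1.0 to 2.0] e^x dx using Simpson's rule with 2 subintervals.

f(x) = e^x
a = 1.0, b = 2.0, n = 2
h = (b - a)/n = 0.500000

Simpson's rule: (h/3)[f(x₀) + 4f(x₁) + 2f(x₂) + ... + f(xₙ)]

x_0 = 1.0000, f(x_0) = 2.718282, coefficient = 1
x_1 = 1.5000, f(x_1) = 4.481689, coefficient = 4
x_2 = 2.0000, f(x_2) = 7.389056, coefficient = 1

I ≈ (0.500000/3) × 28.034094 = 4.672349
Exact value: 4.670774
Error: 0.001575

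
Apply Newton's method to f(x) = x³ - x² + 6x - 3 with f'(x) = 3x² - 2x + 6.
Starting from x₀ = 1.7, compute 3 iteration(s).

f(x) = x³ - x² + 6x - 3
f'(x) = 3x² - 2x + 6
x₀ = 1.7

Newton-Raphson formula: x_{n+1} = x_n - f(x_n)/f'(x_n)

Iteration 1:
  f(1.700000) = 9.223000
  f'(1.700000) = 11.270000
  x_1 = 1.700000 - 9.223000/11.270000 = 0.881633
Iteration 2:
  f(0.881633) = 2.197792
  f'(0.881633) = 6.568563
  x_2 = 0.881633 - 2.197792/6.568563 = 0.547040
Iteration 3:
  f(0.547040) = 0.146691
  f'(0.547040) = 5.803679
  x_3 = 0.547040 - 0.146691/5.803679 = 0.521765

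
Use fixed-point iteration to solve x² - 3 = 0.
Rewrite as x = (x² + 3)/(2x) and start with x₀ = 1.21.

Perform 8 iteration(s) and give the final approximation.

Equation: x² - 3 = 0
Fixed-point form: x = (x² + 3)/(2x)
x₀ = 1.21

x_1 = g(1.210000) = 1.844669
x_2 = g(1.844669) = 1.735489
x_3 = g(1.735489) = 1.732054
x_4 = g(1.732054) = 1.732051
x_5 = g(1.732051) = 1.732051
x_6 = g(1.732051) = 1.732051
x_7 = g(1.732051) = 1.732051
x_8 = g(1.732051) = 1.732051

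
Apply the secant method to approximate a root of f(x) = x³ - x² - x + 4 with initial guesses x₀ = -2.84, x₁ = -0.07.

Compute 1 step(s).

f(x) = x³ - x² - x + 4
x₀ = -2.84, x₁ = -0.07

Secant formula: x_{n+1} = x_n - f(x_n)(x_n - x_{n-1})/(f(x_n) - f(x_{n-1}))

Iteration 1:
  f(-2.840000) = -24.131904
  f(-0.070000) = 4.064757
  x_2 = -0.070000 - 4.064757×(-0.070000 - (-2.840000))/(4.064757 - (-24.131904))
       = -0.469316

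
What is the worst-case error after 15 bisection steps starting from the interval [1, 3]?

Bisection error bound: |error| ≤ (b-a)/2^n
|error| ≤ (3 - 1)/2^15 = 2/2^15
|error| ≤ 0.0000610352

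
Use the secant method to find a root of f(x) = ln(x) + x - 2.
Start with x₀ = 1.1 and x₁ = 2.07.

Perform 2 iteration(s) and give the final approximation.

f(x) = ln(x) + x - 2
x₀ = 1.1, x₁ = 2.07

Secant formula: x_{n+1} = x_n - f(x_n)(x_n - x_{n-1})/(f(x_n) - f(x_{n-1}))

Iteration 1:
  f(1.100000) = -0.804690
  f(2.070000) = 0.797549
  x_2 = 2.070000 - 0.797549×(2.070000 - 1.100000)/(0.797549 - (-0.804690))
       = 1.587162
Iteration 2:
  f(2.070000) = 0.797549
  f(1.587162) = 0.049109
  x_3 = 1.587162 - 0.049109×(1.587162 - 2.070000)/(0.049109 - 0.797549)
       = 1.555480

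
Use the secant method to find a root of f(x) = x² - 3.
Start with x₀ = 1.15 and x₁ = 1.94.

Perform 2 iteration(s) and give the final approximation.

f(x) = x² - 3
x₀ = 1.15, x₁ = 1.94

Secant formula: x_{n+1} = x_n - f(x_n)(x_n - x_{n-1})/(f(x_n) - f(x_{n-1}))

Iteration 1:
  f(1.150000) = -1.677500
  f(1.940000) = 0.763600
  x_2 = 1.940000 - 0.763600×(1.940000 - 1.150000)/(0.763600 - (-1.677500))
       = 1.692880
Iteration 2:
  f(1.940000) = 0.763600
  f(1.692880) = -0.134156
  x_3 = 1.692880 - (-0.134156)×(1.692880 - 1.940000)/(-0.134156 - 0.763600)
       = 1.729809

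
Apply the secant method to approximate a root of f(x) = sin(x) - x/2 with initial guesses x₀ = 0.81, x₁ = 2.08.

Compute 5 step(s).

f(x) = sin(x) - x/2
x₀ = 0.81, x₁ = 2.08

Secant formula: x_{n+1} = x_n - f(x_n)(x_n - x_{n-1})/(f(x_n) - f(x_{n-1}))

Iteration 1:
  f(0.810000) = 0.319287
  f(2.080000) = -0.166867
  x_2 = 2.080000 - (-0.166867)×(2.080000 - 0.810000)/(-0.166867 - 0.319287)
       = 1.644087
Iteration 2:
  f(2.080000) = -0.166867
  f(1.644087) = 0.175272
  x_3 = 1.644087 - 0.175272×(1.644087 - 2.080000)/(0.175272 - (-0.166867))
       = 1.867398
Iteration 3:
  f(1.644087) = 0.175272
  f(1.867398) = 0.022636
  x_4 = 1.867398 - 0.022636×(1.867398 - 1.644087)/(0.022636 - 0.175272)
       = 1.900516
Iteration 4:
  f(1.867398) = 0.022636
  f(1.900516) = -0.004125
  x_5 = 1.900516 - (-0.004125)×(1.900516 - 1.867398)/(-0.004125 - 0.022636)
       = 1.895411
Iteration 5:
  f(1.900516) = -0.004125
  f(1.895411) = 0.000068
  x_6 = 1.895411 - 0.000068×(1.895411 - 1.900516)/(0.000068 - (-0.004125))
       = 1.895494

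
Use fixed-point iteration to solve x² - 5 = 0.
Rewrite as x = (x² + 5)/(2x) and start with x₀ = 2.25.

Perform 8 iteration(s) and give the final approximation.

Equation: x² - 5 = 0
Fixed-point form: x = (x² + 5)/(2x)
x₀ = 2.25

x_1 = g(2.250000) = 2.236111
x_2 = g(2.236111) = 2.236068
x_3 = g(2.236068) = 2.236068
x_4 = g(2.236068) = 2.236068
x_5 = g(2.236068) = 2.236068
x_6 = g(2.236068) = 2.236068
x_7 = g(2.236068) = 2.236068
x_8 = g(2.236068) = 2.236068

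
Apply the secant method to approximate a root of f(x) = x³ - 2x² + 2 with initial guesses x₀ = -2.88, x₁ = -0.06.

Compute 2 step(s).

f(x) = x³ - 2x² + 2
x₀ = -2.88, x₁ = -0.06

Secant formula: x_{n+1} = x_n - f(x_n)(x_n - x_{n-1})/(f(x_n) - f(x_{n-1}))

Iteration 1:
  f(-2.880000) = -38.476672
  f(-0.060000) = 1.992584
  x_2 = -0.060000 - 1.992584×(-0.060000 - (-2.880000))/(1.992584 - (-38.476672))
       = -0.198848
Iteration 2:
  f(-0.060000) = 1.992584
  f(-0.198848) = 1.913056
  x_3 = -0.198848 - 1.913056×(-0.198848 - (-0.060000))/(1.913056 - 1.992584)
       = -3.538867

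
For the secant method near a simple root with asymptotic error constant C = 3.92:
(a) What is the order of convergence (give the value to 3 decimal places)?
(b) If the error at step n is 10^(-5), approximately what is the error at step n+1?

(a) Secant method has superlinear convergence with order φ = (1+√5)/2 ≈ 1.618.
    This means |e_{n+1}| ≈ C|e_n|^1.618.

(b) With |e_n| = 10^(-5) and C = 3.92:
    |e_{n+1}| ≈ 3.92 × (10^(-5))^1.618 = 3.92 × 10^(-8.09)

(a) ≈ 1.618 (golden ratio); (b) |e_{n+1}| ≈ 3.185e-08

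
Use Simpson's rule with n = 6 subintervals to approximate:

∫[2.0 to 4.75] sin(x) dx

f(x) = sin(x)
a = 2.0, b = 4.75, n = 6
h = (b - a)/n = 0.458333

Simpson's rule: (h/3)[f(x₀) + 4f(x₁) + 2f(x₂) + ... + f(xₙ)]

x_0 = 2.0000, f(x_0) = 0.909297, coefficient = 1
x_1 = 2.4583, f(x_1) = 0.631324, coefficient = 4
x_2 = 2.9167, f(x_2) = 0.223034, coefficient = 2
x_3 = 3.3750, f(x_3) = -0.231294, coefficient = 4
x_4 = 3.8333, f(x_4) = -0.637879, coefficient = 2
x_5 = 4.2917, f(x_5) = -0.912794, coefficient = 4
x_6 = 4.7500, f(x_6) = -0.999293, coefficient = 1

I ≈ (0.458333/3) × -2.970740 = -0.453863
Exact value: -0.453749
Error: 0.000114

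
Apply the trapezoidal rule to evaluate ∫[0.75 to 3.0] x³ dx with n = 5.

f(x) = x³
a = 0.75, b = 3.0, n = 5
h = (b - a)/n = 0.450000

Trapezoidal rule: (h/2)[f(x₀) + 2f(x₁) + 2f(x₂) + ... + f(xₙ)]

x_0 = 0.7500, f(x_0) = 0.421875, coefficient = 1
x_1 = 1.2000, f(x_1) = 1.728000, coefficient = 2
x_2 = 1.6500, f(x_2) = 4.492125, coefficient = 2
x_3 = 2.1000, f(x_3) = 9.261000, coefficient = 2
x_4 = 2.5500, f(x_4) = 16.581375, coefficient = 2
x_5 = 3.0000, f(x_5) = 27.000000, coefficient = 1

I ≈ (0.450000/2) × 91.546875 = 20.598047
Exact value: 20.170898
Error: 0.427148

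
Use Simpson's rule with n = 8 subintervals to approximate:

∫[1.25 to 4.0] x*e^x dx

f(x) = x*e^x
a = 1.25, b = 4.0, n = 8
h = (b - a)/n = 0.343750

Simpson's rule: (h/3)[f(x₀) + 4f(x₁) + 2f(x₂) + ... + f(xₙ)]

x_0 = 1.2500, f(x_0) = 4.362929, coefficient = 1
x_1 = 1.5938, f(x_1) = 7.844712, coefficient = 4
x_2 = 1.9375, f(x_2) = 13.448916, coefficient = 2
x_3 = 2.2812, f(x_3) = 22.330948, coefficient = 4
x_4 = 2.6250, f(x_4) = 36.237007, coefficient = 2
x_5 = 2.9688, f(x_5) = 57.794348, coefficient = 4
x_6 = 3.3125, f(x_6) = 90.940295, coefficient = 2
x_7 = 3.6562, f(x_7) = 141.554957, coefficient = 4
x_8 = 4.0000, f(x_8) = 218.392600, coefficient = 1

I ≈ (0.343750/3) × 1422.107830 = 162.949855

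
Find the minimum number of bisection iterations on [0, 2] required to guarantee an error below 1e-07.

We need (b-a)/2^n ≤ 1e-07
(2 - 0)/2^n ≤ 1e-07
2/2^n ≤ 1e-07
2^n ≥ 20000000
n ≥ log₂(20000000) = 24.25
n ≥ 25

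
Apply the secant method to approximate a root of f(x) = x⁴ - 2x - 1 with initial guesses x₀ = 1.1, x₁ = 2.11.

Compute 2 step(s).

f(x) = x⁴ - 2x - 1
x₀ = 1.1, x₁ = 2.11

Secant formula: x_{n+1} = x_n - f(x_n)(x_n - x_{n-1})/(f(x_n) - f(x_{n-1}))

Iteration 1:
  f(1.100000) = -1.735900
  f(2.110000) = 14.601194
  x_2 = 2.110000 - 14.601194×(2.110000 - 1.100000)/(14.601194 - (-1.735900))
       = 1.207318
Iteration 2:
  f(2.110000) = 14.601194
  f(1.207318) = -1.289991
  x_3 = 1.207318 - (-1.289991)×(1.207318 - 2.110000)/(-1.289991 - 14.601194)
       = 1.280594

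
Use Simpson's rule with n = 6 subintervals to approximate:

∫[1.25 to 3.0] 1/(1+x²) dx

f(x) = 1/(1+x²)
a = 1.25, b = 3.0, n = 6
h = (b - a)/n = 0.291667

Simpson's rule: (h/3)[f(x₀) + 4f(x₁) + 2f(x₂) + ... + f(xₙ)]

x_0 = 1.2500, f(x_0) = 0.390244, coefficient = 1
x_1 = 1.5417, f(x_1) = 0.296144, coefficient = 4
x_2 = 1.8333, f(x_2) = 0.229299, coefficient = 2
x_3 = 2.1250, f(x_3) = 0.181303, coefficient = 4
x_4 = 2.4167, f(x_4) = 0.146193, coefficient = 2
x_5 = 2.7083, f(x_5) = 0.119975, coefficient = 4
x_6 = 3.0000, f(x_6) = 0.100000, coefficient = 1

I ≈ (0.291667/3) × 3.630917 = 0.353006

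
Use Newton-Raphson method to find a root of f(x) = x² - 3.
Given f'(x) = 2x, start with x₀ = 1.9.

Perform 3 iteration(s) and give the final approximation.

f(x) = x² - 3
f'(x) = 2x
x₀ = 1.9

Newton-Raphson formula: x_{n+1} = x_n - f(x_n)/f'(x_n)

Iteration 1:
  f(1.900000) = 0.610000
  f'(1.900000) = 3.800000
  x_1 = 1.900000 - 0.610000/3.800000 = 1.739474
Iteration 2:
  f(1.739474) = 0.025769
  f'(1.739474) = 3.478947
  x_2 = 1.739474 - 0.025769/3.478947 = 1.732067
Iteration 3:
  f(1.732067) = 0.000055
  f'(1.732067) = 3.464133
  x_3 = 1.732067 - 0.000055/3.464133 = 1.732051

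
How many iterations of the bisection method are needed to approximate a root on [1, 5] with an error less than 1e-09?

We need (b-a)/2^n ≤ 1e-09
(5 - 1)/2^n ≤ 1e-09
4/2^n ≤ 1e-09
2^n ≥ 4000000000
n ≥ log₂(4000000000) = 31.90
n ≥ 32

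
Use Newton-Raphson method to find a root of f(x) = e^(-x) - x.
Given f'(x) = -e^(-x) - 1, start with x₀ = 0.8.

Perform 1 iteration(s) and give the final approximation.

f(x) = e^(-x) - x
f'(x) = -e^(-x) - 1
x₀ = 0.8

Newton-Raphson formula: x_{n+1} = x_n - f(x_n)/f'(x_n)

Iteration 1:
  f(0.800000) = -0.350671
  f'(0.800000) = -1.449329
  x_1 = 0.800000 - (-0.350671)/(-1.449329) = 0.558046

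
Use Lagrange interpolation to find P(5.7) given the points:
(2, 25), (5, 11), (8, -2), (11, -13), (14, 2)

Lagrange interpolation formula:
P(x) = Σ yᵢ × Lᵢ(x)
where Lᵢ(x) = Π_{j≠i} (x - xⱼ)/(xᵢ - xⱼ)

L_0(5.7) = (5.7 - 5)/(2 - 5) × (5.7 - 8)/(2 - 8) × (5.7 - 11)/(2 - 11) × (5.7 - 14)/(2 - 14) = -0.036432
L_1(5.7) = (5.7 - 2)/(5 - 2) × (5.7 - 8)/(5 - 8) × (5.7 - 11)/(5 - 11) × (5.7 - 14)/(5 - 14) = 0.770278
L_2(5.7) = (5.7 - 2)/(8 - 2) × (5.7 - 5)/(8 - 5) × (5.7 - 11)/(8 - 11) × (5.7 - 14)/(8 - 14) = 0.351648
L_3(5.7) = (5.7 - 2)/(11 - 2) × (5.7 - 5)/(11 - 5) × (5.7 - 8)/(11 - 8) × (5.7 - 14)/(11 - 14) = -0.101735
L_4(5.7) = (5.7 - 2)/(14 - 2) × (5.7 - 5)/(14 - 5) × (5.7 - 8)/(14 - 8) × (5.7 - 11)/(14 - 11) = 0.016241

P(5.7) = 25×L_0(5.7) + 11×L_1(5.7) + (-2)×L_2(5.7) + (-13)×L_3(5.7) + 2×L_4(5.7)
P(5.7) = 8.213989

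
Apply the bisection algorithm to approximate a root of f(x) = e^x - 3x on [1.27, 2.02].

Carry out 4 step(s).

f(x) = e^x - 3x
Initial interval: [1.27, 2.02]

Iteration 1:
  c_1 = (1.270000 + 2.020000)/2 = 1.645000
  f(c_1) = f(1.645000) = 0.246010
  f(a) × f(c) < 0, new interval: [1.270000, 1.645000]
Iteration 2:
  c_2 = (1.270000 + 1.645000)/2 = 1.457500
  f(c_2) = f(1.457500) = -0.077292
  f(a) × f(c) ≥ 0, new interval: [1.457500, 1.645000]
Iteration 3:
  c_3 = (1.457500 + 1.645000)/2 = 1.551250
  f(c_3) = f(1.551250) = 0.063613
  f(a) × f(c) < 0, new interval: [1.457500, 1.551250]
Iteration 4:
  c_4 = (1.457500 + 1.551250)/2 = 1.504375
  f(c_4) = f(1.504375) = -0.011786
  f(a) × f(c) ≥ 0, new interval: [1.504375, 1.551250]

After 4 iteration(s), the approximation is c_4 = 1.504375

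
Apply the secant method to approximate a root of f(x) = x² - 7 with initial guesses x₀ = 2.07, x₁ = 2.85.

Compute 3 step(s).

f(x) = x² - 7
x₀ = 2.07, x₁ = 2.85

Secant formula: x_{n+1} = x_n - f(x_n)(x_n - x_{n-1})/(f(x_n) - f(x_{n-1}))

Iteration 1:
  f(2.070000) = -2.715100
  f(2.850000) = 1.122500
  x_2 = 2.850000 - 1.122500×(2.850000 - 2.070000)/(1.122500 - (-2.715100))
       = 2.621850
Iteration 2:
  f(2.850000) = 1.122500
  f(2.621850) = -0.125905
  x_3 = 2.621850 - (-0.125905)×(2.621850 - 2.850000)/(-0.125905 - 1.122500)
       = 2.644859
Iteration 3:
  f(2.621850) = -0.125905
  f(2.644859) = -0.004720
  x_4 = 2.644859 - (-0.004720)×(2.644859 - 2.621850)/(-0.004720 - (-0.125905))
       = 2.645755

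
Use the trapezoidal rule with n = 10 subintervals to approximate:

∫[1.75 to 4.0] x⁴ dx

f(x) = x⁴
a = 1.75, b = 4.0, n = 10
h = (b - a)/n = 0.225000

Trapezoidal rule: (h/2)[f(x₀) + 2f(x₁) + 2f(x₂) + ... + f(xₙ)]

x_0 = 1.7500, f(x_0) = 9.378906, coefficient = 1
x_1 = 1.9750, f(x_1) = 15.214875, coefficient = 2
x_2 = 2.2000, f(x_2) = 23.425600, coefficient = 2
x_3 = 2.4250, f(x_3) = 34.581750, coefficient = 2
x_4 = 2.6500, f(x_4) = 49.315506, coefficient = 2
x_5 = 2.8750, f(x_5) = 68.320557, coefficient = 2
x_6 = 3.1000, f(x_6) = 92.352100, coefficient = 2
x_7 = 3.3250, f(x_7) = 122.226844, coefficient = 2
x_8 = 3.5500, f(x_8) = 158.823006, coefficient = 2
x_9 = 3.7750, f(x_9) = 203.080313, coefficient = 2
x_10 = 4.0000, f(x_10) = 256.000000, coefficient = 1

I ≈ (0.225000/2) × 1800.060010 = 202.506751
Exact value: 201.517383
Error: 0.989368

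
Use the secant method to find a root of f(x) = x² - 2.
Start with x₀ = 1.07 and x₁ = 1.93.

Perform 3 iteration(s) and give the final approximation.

f(x) = x² - 2
x₀ = 1.07, x₁ = 1.93

Secant formula: x_{n+1} = x_n - f(x_n)(x_n - x_{n-1})/(f(x_n) - f(x_{n-1}))

Iteration 1:
  f(1.070000) = -0.855100
  f(1.930000) = 1.724900
  x_2 = 1.930000 - 1.724900×(1.930000 - 1.070000)/(1.724900 - (-0.855100))
       = 1.355033
Iteration 2:
  f(1.930000) = 1.724900
  f(1.355033) = -0.163885
  x_3 = 1.355033 - (-0.163885)×(1.355033 - 1.930000)/(-0.163885 - 1.724900)
       = 1.404922
Iteration 3:
  f(1.355033) = -0.163885
  f(1.404922) = -0.026195
  x_4 = 1.404922 - (-0.026195)×(1.404922 - 1.355033)/(-0.026195 - (-0.163885))
       = 1.414413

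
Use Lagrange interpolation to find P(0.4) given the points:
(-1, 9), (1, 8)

Lagrange interpolation formula:
P(x) = Σ yᵢ × Lᵢ(x)
where Lᵢ(x) = Π_{j≠i} (x - xⱼ)/(xᵢ - xⱼ)

L_0(0.4) = (0.4 - 1)/(-1 - 1) = 0.300000
L_1(0.4) = (0.4 - (-1))/(1 - (-1)) = 0.700000

P(0.4) = 9×L_0(0.4) + 8×L_1(0.4)
P(0.4) = 8.300000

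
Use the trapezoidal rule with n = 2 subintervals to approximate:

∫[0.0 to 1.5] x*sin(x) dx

f(x) = x*sin(x)
a = 0.0, b = 1.5, n = 2
h = (b - a)/n = 0.750000

Trapezoidal rule: (h/2)[f(x₀) + 2f(x₁) + 2f(x₂) + ... + f(xₙ)]

x_0 = 0.0000, f(x_0) = 0.000000, coefficient = 1
x_1 = 0.7500, f(x_1) = 0.511229, coefficient = 2
x_2 = 1.5000, f(x_2) = 1.496242, coefficient = 1

I ≈ (0.750000/2) × 2.518701 = 0.944513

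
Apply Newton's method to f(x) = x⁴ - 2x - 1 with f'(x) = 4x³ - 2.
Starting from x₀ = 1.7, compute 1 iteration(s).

f(x) = x⁴ - 2x - 1
f'(x) = 4x³ - 2
x₀ = 1.7

Newton-Raphson formula: x_{n+1} = x_n - f(x_n)/f'(x_n)

Iteration 1:
  f(1.700000) = 3.952100
  f'(1.700000) = 17.652000
  x_1 = 1.700000 - 3.952100/17.652000 = 1.476110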